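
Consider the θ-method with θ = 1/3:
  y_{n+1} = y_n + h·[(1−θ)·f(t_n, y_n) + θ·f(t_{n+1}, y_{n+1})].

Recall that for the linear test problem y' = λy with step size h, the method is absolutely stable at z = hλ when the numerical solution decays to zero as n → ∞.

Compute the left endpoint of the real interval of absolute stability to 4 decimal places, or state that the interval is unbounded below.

z* = -6.0000.

Set f=λy, z=hλ:
  y_{n+1} = y_n + z·[2/3·y_n + 1/3·y_{n+1}] ⇒ (1 − 1/3z)y_{n+1} = (1 + 2/3z)y_n
  ⇒ R(z) = (1 + 2/3z)/(1 − 1/3z).

Need |R(x)|<1, x<0.
x=-1.77: |R|=0.1132
R=−1: 1+2/3x = −1+1/3x ⇒ -1/3x=2 ⇒ x=2/(-1/3)=-6.0000
Confirm numerically:
  x=-5.655: |R|=0.96014 <1
  x=-2.956: |R|=0.48892 <1
  x=-2.731: |R|=0.42959 <1
  x=-6.382: |R|=1.04072 >1
  x=-6.236: |R|=1.02555 >1
Stable set (-6.0000, 0).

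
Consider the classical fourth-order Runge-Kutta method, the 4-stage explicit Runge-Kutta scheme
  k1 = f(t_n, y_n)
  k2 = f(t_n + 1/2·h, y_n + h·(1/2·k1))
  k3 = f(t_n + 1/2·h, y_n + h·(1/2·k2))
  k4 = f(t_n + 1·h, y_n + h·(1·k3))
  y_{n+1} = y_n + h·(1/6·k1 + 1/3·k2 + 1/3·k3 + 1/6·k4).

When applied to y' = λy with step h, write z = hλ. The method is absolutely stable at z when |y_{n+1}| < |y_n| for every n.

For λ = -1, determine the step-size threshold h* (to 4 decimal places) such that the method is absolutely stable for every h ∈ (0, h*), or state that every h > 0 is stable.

(-2.7853,0); λ=-1 ⇒ h* = 2.7853.

On y'=λy, z=hλ:
  order 4, 4-stage ⇒ R(z)=1+z+z^2/2+z^3/6+z^4/24
  (e.g. R(-0.51)=0.60076, |R|=0.60076)

Boundary: |R(x)|=1, x<0.
x=-0.51: |R|=0.6008
|R(-2.65)|=0.8145 |R(-1.26)|=0.3054 |R(-1.05)|=0.3590
Bisect:
  x_lo=-3.4382 |R|=2.5211  x_hi=-0.2771 |R|=0.7580
  mid=-1.85768 |R|=0.29556 →hi
  mid=-2.64796 |R|=0.81193 →hi
  mid=-3.04310 |R|=1.46354 →lo
  mid=-2.84553 |R|=1.09468 →lo
  mid=-2.74674 |R|=0.94342 →hi
  mid=-2.79613 |R|=1.01647 →lo
  mid=-2.77144 |R|=0.97931 →hi
  mid=-2.78379 |R|=0.99773 →hi
  mid=-2.78996 |R|=1.00706 →lo
  mid=-2.78687 |R|=1.00238 →lo
  ...
  [-2.78533,-2.78514] ⇒ x*=-2.7853
So |R|<1 on (-2.7853, 0).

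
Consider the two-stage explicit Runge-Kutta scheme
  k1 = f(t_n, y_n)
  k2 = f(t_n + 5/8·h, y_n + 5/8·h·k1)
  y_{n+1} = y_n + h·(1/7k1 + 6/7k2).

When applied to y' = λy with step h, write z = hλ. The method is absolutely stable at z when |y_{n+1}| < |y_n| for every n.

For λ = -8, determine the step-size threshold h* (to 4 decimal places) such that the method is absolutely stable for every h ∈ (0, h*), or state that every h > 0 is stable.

(-1.8667,0); λ=-8 ⇒ h* = (28/15)/8 = 0.2333.

Set f=λy, z=hλ:
  k1=λy_n ⇒ h·k1=z·y_n;  k2=λ(1+5/8z)y_n ⇒ h·k2=z(1+5/8z)y_n
  y_{n+1}/y_n = 1 + 1/7z + 6/7z(1+5/8z) = 1 + z + 15/28z²
  ⇒ R(z) = 1 + z + 15/28z².

Need |R(x)|<1, x<0.
x=-1.35: |R|=0.6263
R=1: x+15/28x²=0 ⇒ x=−28/15=-1.8667; min R=1−1/(4·15/28)=0.5333>−1
Confirm numerically:
  x=-1.821: |R|=0.95545 <1
  x=-1.411: |R|=0.65556 <1
  x=-1.361: |R|=0.63131 <1
  x=-2.388: |R|=1.66693 >1
  x=-2.034: |R|=1.18233 >1
Stable set (-1.8667, 0).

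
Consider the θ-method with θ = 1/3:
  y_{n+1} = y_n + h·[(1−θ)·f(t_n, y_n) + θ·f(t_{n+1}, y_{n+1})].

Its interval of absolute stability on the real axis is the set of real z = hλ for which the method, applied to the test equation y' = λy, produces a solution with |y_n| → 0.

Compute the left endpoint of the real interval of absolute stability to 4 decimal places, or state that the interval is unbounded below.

On y'=λy, z=hλ:
  y_{n+1} = y_n + z·[2/3·y_n + 1/3·y_{n+1}] ⇒ (1 − 1/3z)y_{n+1} = (1 + 2/3z)y_n
  so R(z) = (1 + 2/3z)/(1 − 1/3z).

Need |R(x)|<1, x<0.
x=-0.92: |R|=0.2959
R=−1: 1+2/3x = −1+1/3x ⇒ -1/3x=2 ⇒ x=2/(-1/3)=-6.0000
Confirm numerically:
  x=-5.848: |R|=0.98282 <1
  x=-5.246: |R|=0.90856 <1
  x=-4.091: |R|=0.73079 <1
  x=-3.079: |R|=0.51949 <1
  x=-6.486: |R|=1.05123 >1
  x=-6.399: |R|=1.04245 >1
  x=-6.290: |R|=1.03122 >1
So |R|<1 on (-6.0000, 0).

left endpoint -6.0000.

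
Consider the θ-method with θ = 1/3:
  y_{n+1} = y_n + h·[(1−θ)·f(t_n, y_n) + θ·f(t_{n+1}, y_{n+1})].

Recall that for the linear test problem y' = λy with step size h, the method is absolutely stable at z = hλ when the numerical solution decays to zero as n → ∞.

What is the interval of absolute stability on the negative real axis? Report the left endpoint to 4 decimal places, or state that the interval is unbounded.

z∈(-6.0000,0).

Test eqn y'=λy, z=hλ:
  y_{n+1} = y_n + z·[2/3·y_n + 1/3·y_{n+1}] ⇒ (1 − 1/3z)y_{n+1} = (1 + 2/3z)y_n
  ⇒ R(z) = (1 + 2/3z)/(1 − 1/3z).

Find x<0 with |R(x)|<1.
x=-1.72: |R|=0.0932
R=−1: 1+2/3x = −1+1/3x ⇒ -1/3x=2 ⇒ x=2/(-1/3)=-6.0000
Confirm numerically:
  x=-5.010: |R|=0.87640 <1
  x=-3.400: |R|=0.59375 <1
  x=-2.408: |R|=0.33580 <1
  x=-6.529: |R|=1.05551 >1
  x=-6.264: |R|=1.02850 >1
Interval (-6.0000, 0).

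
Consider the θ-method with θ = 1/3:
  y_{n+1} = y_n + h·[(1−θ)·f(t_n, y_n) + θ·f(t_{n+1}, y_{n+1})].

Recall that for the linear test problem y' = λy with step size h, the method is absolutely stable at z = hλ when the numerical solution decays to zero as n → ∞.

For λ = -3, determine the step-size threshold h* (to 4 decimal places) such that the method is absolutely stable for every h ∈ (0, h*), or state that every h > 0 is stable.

Set f=λy, z=hλ:
  y_{n+1} = y_n + z·[2/3·y_n + 1/3·y_{n+1}] ⇒ (1 − 1/3z)y_{n+1} = (1 + 2/3z)y_n
  ⇒ R(z) = (1 + 2/3z)/(1 − 1/3z).

Find x<0 with |R(x)|<1.
x=-0.58: |R|=0.5140
R=−1: 1+2/3x = −1+1/3x ⇒ -1/3x=2 ⇒ x=2/(-1/3)=-6.0000
Confirm numerically:
  x=-5.948: |R|=0.99419 <1
  x=-4.325: |R|=0.77133 <1
  x=-3.523: |R|=0.62027 <1
  x=-6.182: |R|=1.01982 >1
  x=-6.176: |R|=1.01918 >1
Stable set (-6.0000, 0).

(-6.0000,0); λ=-3 ⇒ h* = (6)/3 = 2.0000.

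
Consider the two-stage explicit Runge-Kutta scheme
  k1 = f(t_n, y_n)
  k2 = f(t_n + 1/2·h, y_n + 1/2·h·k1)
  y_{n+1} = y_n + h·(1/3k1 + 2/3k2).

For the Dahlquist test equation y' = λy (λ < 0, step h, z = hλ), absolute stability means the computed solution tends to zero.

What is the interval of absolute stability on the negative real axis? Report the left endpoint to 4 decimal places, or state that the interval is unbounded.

Test eqn y'=λy, z=hλ:
  k1=λy_n ⇒ h·k1=z·y_n;  k2=λ(1+1/2z)y_n ⇒ h·k2=z(1+1/2z)y_n
  y_{n+1}/y_n = 1 + 1/3z + 2/3z(1+1/2z) = 1 + z + 1/3z²
  so R(z) = 1 + z + 1/3z².

Solve |R(x)|<1 on ℝ⁻.
x=-1.22: |R|=0.2761
R=1: x+1/3x²=0 ⇒ x=−3=-3.0000; min R=1−1/(4·1/3)=0.2500>−1
Confirm numerically:
  x=-2.954: |R|=0.95471 <1
  x=-2.613: |R|=0.66292 <1
  x=-2.237: |R|=0.43106 <1
  x=-3.419: |R|=1.47752 >1
  x=-3.050: |R|=1.05083 >1
  x=-3.048: |R|=1.04877 >1
Interval (-3.0000, 0).

(-3.0000, 0).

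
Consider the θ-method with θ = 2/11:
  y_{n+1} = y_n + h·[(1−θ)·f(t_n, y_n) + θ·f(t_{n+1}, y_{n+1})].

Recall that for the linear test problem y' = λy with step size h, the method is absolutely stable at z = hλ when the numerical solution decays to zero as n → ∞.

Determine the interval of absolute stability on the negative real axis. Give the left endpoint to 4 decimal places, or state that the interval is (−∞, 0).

(-3.1429, 0).

Set f=λy, z=hλ:
  y_{n+1} = y_n + z·[9/11·y_n + 2/11·y_{n+1}] ⇒ (1 − 2/11z)y_{n+1} = (1 + 9/11z)y_n
  so R(z) = (1 + 9/11z)/(1 − 2/11z).

Boundary: |R(x)|=1, x<0.
x=-1.31: |R|=0.0580
R=−1: 1+9/11x = −1+2/11x ⇒ -7/11x=2 ⇒ x=2/(-7/11)=-3.1429
Confirm numerically:
  x=-2.893: |R|=0.89581 <1
  x=-2.703: |R|=0.81232 <1
  x=-2.055: |R|=0.49603 <1
  x=-2.016: |R|=0.47525 <1
  x=-3.624: |R|=1.18457 >1
  x=-3.299: |R|=1.06211 >1
Interval (-3.1429, 0).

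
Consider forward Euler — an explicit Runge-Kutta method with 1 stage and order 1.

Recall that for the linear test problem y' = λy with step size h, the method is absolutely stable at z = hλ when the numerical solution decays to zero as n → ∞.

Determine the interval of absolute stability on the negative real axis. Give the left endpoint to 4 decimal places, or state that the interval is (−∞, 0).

z∈(-2.0000,0).

On y'=λy, z=hλ:
  order 1, 1-stage ⇒ R(z)=1+z
  (e.g. R(-1.18)=-0.18000, |R|=0.18000)

Solve |R(x)|<1 on ℝ⁻.
x=-1.18: |R|=0.1800
|R(-1.48)|=0.4800 |R(-1.06)|=0.0600
Bisect:
  x_lo=-2.5159 |R|=1.5159  x_hi=-0.1734 |R|=0.8266
  mid=-1.34463 |R|=0.34463 →hi
  mid=-1.93024 |R|=0.93024 →hi
  mid=-2.22305 |R|=1.22305 →lo
  mid=-2.07664 |R|=1.07664 →lo
  mid=-2.00344 |R|=1.00344 →lo
  mid=-1.96684 |R|=0.96684 →hi
  mid=-1.98514 |R|=0.98514 →hi
  mid=-1.99429 |R|=0.99429 →hi
  ...
  [-2.00001,-1.99987] ⇒ x*=-2.0000
So |R|<1 on (-2.0000, 0).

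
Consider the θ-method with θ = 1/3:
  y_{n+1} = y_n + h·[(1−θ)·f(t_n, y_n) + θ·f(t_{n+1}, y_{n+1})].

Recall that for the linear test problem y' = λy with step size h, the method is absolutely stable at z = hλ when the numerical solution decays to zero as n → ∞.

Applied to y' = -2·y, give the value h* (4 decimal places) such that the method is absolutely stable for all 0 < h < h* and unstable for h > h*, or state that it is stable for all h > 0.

(-6.0000,0); λ=-2 ⇒ h* = (6)/2 = 3.0000.

With y'=λy (z=hλ):
  y_{n+1} = y_n + z·[2/3·y_n + 1/3·y_{n+1}] ⇒ (1 − 1/3z)y_{n+1} = (1 + 2/3z)y_n
  so R(z) = (1 + 2/3z)/(1 − 1/3z).

Need |R(x)|<1, x<0.
x=-0.71: |R|=0.4259
R=−1: 1+2/3x = −1+1/3x ⇒ -1/3x=2 ⇒ x=2/(-1/3)=-6.0000
Confirm numerically:
  x=-5.279: |R|=0.91291 <1
  x=-4.999: |R|=0.87486 <1
  x=-4.263: |R|=0.76084 <1
  x=-2.570: |R|=0.38420 <1
  x=-6.308: |R|=1.03309 >1
  x=-6.192: |R|=1.02089 >1
  x=-6.140: |R|=1.01532 >1
So |R|<1 on (-6.0000, 0).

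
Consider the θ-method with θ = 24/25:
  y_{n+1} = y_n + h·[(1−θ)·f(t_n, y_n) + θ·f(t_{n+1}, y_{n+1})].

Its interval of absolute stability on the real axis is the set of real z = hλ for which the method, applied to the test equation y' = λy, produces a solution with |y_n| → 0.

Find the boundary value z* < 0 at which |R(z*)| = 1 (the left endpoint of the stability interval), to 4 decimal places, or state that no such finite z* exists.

(−∞, 0) — no finite endpoint.

On y'=λy, z=hλ:
  y_{n+1} = y_n + z·[1/25·y_n + 24/25·y_{n+1}] ⇒ (1 − 24/25z)y_{n+1} = (1 + 1/25z)y_n
  ⇒ R(z) = (1 + 1/25z)/(1 − 24/25z).

Solve |R(x)|<1 on ℝ⁻.
x=-1.71: |R|=0.3527
x=-2: |R|=0.3151
x=-10: |R|=0.0566
x=-100: |R|=0.0309
θ=24/25≥1/2 ⇒ |1+1/25x|<|1−24/25x| ∀x<0 ⇒ unbounded interval.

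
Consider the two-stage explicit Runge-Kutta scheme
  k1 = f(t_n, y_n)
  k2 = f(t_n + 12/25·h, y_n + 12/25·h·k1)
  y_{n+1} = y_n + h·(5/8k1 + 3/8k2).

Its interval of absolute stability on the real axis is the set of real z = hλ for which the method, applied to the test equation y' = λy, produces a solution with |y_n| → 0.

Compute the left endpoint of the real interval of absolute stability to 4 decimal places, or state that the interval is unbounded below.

left endpoint -5.5556.

With y'=λy (z=hλ):
  k1=λy_n ⇒ h·k1=z·y_n;  k2=λ(1+12/25z)y_n ⇒ h·k2=z(1+12/25z)y_n
  y_{n+1}/y_n = 1 + 5/8z + 3/8z(1+12/25z) = 1 + z + 9/50z²
  R(z) = 1 + z + 9/50z².

Boundary: |R(x)|=1, x<0.
x=-0.71: |R|=0.3807
R=1: x+9/50x²=0 ⇒ x=−50/9=-5.5556; min R=1−1/(4·9/50)=-0.3889>−1
Confirm numerically:
  x=-4.894: |R|=0.41722 <1
  x=-3.063: |R|=0.37425 <1
  x=-2.437: |R|=0.36799 <1
  x=-6.135: |R|=1.63988 >1
  x=-6.073: |R|=1.56564 >1
So |R|<1 on (-5.5556, 0).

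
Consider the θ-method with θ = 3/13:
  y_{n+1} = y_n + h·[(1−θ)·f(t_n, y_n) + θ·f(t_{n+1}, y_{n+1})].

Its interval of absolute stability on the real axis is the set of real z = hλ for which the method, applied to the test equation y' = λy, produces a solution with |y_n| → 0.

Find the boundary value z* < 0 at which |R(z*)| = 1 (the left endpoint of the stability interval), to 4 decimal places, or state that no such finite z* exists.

Set f=λy, z=hλ:
  y_{n+1} = y_n + z·[10/13·y_n + 3/13·y_{n+1}] ⇒ (1 − 3/13z)y_{n+1} = (1 + 10/13z)y_n
  R(z) = (1 + 10/13z)/(1 − 3/13z).

Boundary: |R(x)|=1, x<0.
x=-1.26: |R|=0.0238
R=−1: 1+10/13x = −1+3/13x ⇒ -7/13x=2 ⇒ x=2/(-7/13)=-3.7143
Confirm numerically:
  x=-3.477: |R|=0.92911 <1
  x=-3.218: |R|=0.84665 <1
  x=-2.980: |R|=0.76572 <1
  x=-4.063: |R|=1.09691 >1
  x=-4.023: |R|=1.08620 >1
Interval (-3.7143, 0).

left endpoint -3.7143.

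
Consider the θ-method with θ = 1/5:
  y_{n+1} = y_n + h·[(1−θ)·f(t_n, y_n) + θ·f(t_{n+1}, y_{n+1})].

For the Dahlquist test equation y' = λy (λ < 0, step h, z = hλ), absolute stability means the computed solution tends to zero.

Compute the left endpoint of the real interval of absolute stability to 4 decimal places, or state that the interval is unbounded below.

z* = -3.3333.

Set f=λy, z=hλ:
  y_{n+1} = y_n + z·[4/5·y_n + 1/5·y_{n+1}] ⇒ (1 − 1/5z)y_{n+1} = (1 + 4/5z)y_n
  Hence R(z) = (1 + 4/5z)/(1 − 1/5z).

Boundary: |R(x)|=1, x<0.
x=-0.67: |R|=0.4092
R=−1: 1+4/5x = −1+1/5x ⇒ -3/5x=2 ⇒ x=2/(-3/5)=-3.3333
Confirm numerically:
  x=-2.658: |R|=0.73544 <1
  x=-2.010: |R|=0.43367 <1
  x=-1.516: |R|=0.16329 <1
  x=-3.927: |R|=1.19951 >1
  x=-3.455: |R|=1.04317 >1
So |R|<1 on (-3.3333, 0).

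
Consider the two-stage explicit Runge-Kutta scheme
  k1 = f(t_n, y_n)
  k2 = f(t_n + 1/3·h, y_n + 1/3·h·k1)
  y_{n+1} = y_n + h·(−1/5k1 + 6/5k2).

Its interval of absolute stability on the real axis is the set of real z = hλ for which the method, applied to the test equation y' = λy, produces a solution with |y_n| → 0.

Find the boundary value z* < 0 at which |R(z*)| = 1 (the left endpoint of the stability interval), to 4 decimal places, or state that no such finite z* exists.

left endpoint -2.5000.

Set f=λy, z=hλ:
  k1=λy_n ⇒ h·k1=z·y_n;  k2=λ(1+1/3z)y_n ⇒ h·k2=z(1+1/3z)y_n
  y_{n+1}/y_n = 1 − 1/5z + 6/5z(1+1/3z) = 1 + z + 2/5z²
  R(z) = 1 + z + 2/5z².

Need |R(x)|<1, x<0.
x=-1.07: |R|=0.3880
R=1: x+2/5x²=0 ⇒ x=−5/2=-2.5000; min R=1−1/(4·2/5)=0.3750>−1
Confirm numerically:
  x=-2.185: |R|=0.72469 <1
  x=-1.873: |R|=0.53025 <1
  x=-1.278: |R|=0.37531 <1
  x=-2.849: |R|=1.39772 >1
  x=-2.680: |R|=1.19296 >1
  x=-2.673: |R|=1.18497 >1
So |R|<1 on (-2.5000, 0).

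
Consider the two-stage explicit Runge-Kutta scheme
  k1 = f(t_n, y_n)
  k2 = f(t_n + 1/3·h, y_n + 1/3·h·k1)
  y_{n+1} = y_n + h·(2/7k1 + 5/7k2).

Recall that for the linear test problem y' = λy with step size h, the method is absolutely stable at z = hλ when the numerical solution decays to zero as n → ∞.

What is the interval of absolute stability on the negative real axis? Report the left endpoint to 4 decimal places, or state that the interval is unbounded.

z∈(-4.2000,0).

On y'=λy, z=hλ:
  k1=λy_n ⇒ h·k1=z·y_n;  k2=λ(1+1/3z)y_n ⇒ h·k2=z(1+1/3z)y_n
  y_{n+1}/y_n = 1 + 2/7z + 5/7z(1+1/3z) = 1 + z + 5/21z²
  ⇒ R(z) = 1 + z + 5/21z².

Need |R(x)|<1, x<0.
x=-1.41: |R|=0.0634
R=1: x+5/21x²=0 ⇒ x=−21/5=-4.2000; min R=1−1/(4·5/21)=-0.0500>−1
Confirm numerically:
  x=-4.058: |R|=0.86280 <1
  x=-3.952: |R|=0.76664 <1
  x=-3.363: |R|=0.32980 <1
  x=-2.556: |R|=0.00049 <1
  x=-4.401: |R|=1.21062 >1
  x=-4.349: |R|=1.15429 >1
  x=-4.327: |R|=1.13084 >1
Interval (-4.2000, 0).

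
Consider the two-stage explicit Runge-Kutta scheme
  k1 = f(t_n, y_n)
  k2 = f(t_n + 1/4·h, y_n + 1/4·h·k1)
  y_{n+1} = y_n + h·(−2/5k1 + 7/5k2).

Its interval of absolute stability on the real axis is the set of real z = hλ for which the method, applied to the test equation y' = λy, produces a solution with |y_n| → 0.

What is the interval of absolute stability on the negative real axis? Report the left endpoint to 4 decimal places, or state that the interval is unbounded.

(-2.8571, 0).

Test eqn y'=λy, z=hλ:
  k1=λy_n ⇒ h·k1=z·y_n;  k2=λ(1+1/4z)y_n ⇒ h·k2=z(1+1/4z)y_n
  y_{n+1}/y_n = 1 − 2/5z + 7/5z(1+1/4z) = 1 + z + 7/20z²
  Hence R(z) = 1 + z + 7/20z².

Find x<0 with |R(x)|<1.
x=-0.54: |R|=0.5621
R=1: x+7/20x²=0 ⇒ x=−20/7=-2.8571; min R=1−1/(4·7/20)=0.2857>−1
Confirm numerically:
  x=-2.476: |R|=0.66970 <1
  x=-1.581: |R|=0.29385 <1
  x=-1.554: |R|=0.29122 <1
  x=-3.330: |R|=1.55111 >1
  x=-3.135: |R|=1.30488 >1
  x=-2.910: |R|=1.05383 >1
So |R|<1 on (-2.8571, 0).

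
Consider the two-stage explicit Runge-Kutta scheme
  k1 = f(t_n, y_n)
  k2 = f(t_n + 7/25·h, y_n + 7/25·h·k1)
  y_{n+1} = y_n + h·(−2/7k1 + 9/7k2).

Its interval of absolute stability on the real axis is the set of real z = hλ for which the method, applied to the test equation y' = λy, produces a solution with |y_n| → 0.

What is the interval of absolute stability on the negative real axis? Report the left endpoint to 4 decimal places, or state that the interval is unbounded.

(-2.7778, 0).

On y'=λy, z=hλ:
  k1=λy_n ⇒ h·k1=z·y_n;  k2=λ(1+7/25z)y_n ⇒ h·k2=z(1+7/25z)y_n
  y_{n+1}/y_n = 1 − 2/7z + 9/7z(1+7/25z) = 1 + z + 9/25z²
  R(z) = 1 + z + 9/25z².

Boundary: |R(x)|=1, x<0.
x=-1.46: |R|=0.3074
R=1: x+9/25x²=0 ⇒ x=−25/9=-2.7778; min R=1−1/(4·9/25)=0.3056>−1
Confirm numerically:
  x=-1.855: |R|=0.38377 <1
  x=-1.734: |R|=0.34843 <1
  x=-1.268: |R|=0.31082 <1
  x=-3.129: |R|=1.39563 >1
  x=-3.053: |R|=1.30249 >1
  x=-3.034: |R|=1.27986 >1
Stable set (-2.7778, 0).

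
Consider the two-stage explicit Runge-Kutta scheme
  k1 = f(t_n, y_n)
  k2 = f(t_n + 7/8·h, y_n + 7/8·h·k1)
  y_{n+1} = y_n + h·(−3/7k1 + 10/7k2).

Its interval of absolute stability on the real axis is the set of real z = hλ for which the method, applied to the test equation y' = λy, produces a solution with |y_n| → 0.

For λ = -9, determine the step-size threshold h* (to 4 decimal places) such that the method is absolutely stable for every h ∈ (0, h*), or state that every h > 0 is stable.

(-0.8000,0); λ=-9 ⇒ h* = (4/5)/9 = 0.0889.

With y'=λy (z=hλ):
  k1=λy_n ⇒ h·k1=z·y_n;  k2=λ(1+7/8z)y_n ⇒ h·k2=z(1+7/8z)y_n
  y_{n+1}/y_n = 1 − 3/7z + 10/7z(1+7/8z) = 1 + z + 5/4z²
  so R(z) = 1 + z + 5/4z².

Need |R(x)|<1, x<0.
x=-1.52: |R|=2.3680
R=1: x+5/4x²=0 ⇒ x=−4/5=-0.8000; min R=1−1/(4·5/4)=0.8000>−1
Confirm numerically:
  x=-0.776: |R|=0.97672 <1
  x=-0.622: |R|=0.86160 <1
  x=-0.430: |R|=0.80112 <1
  x=-1.355: |R|=1.94003 >1
  x=-0.909: |R|=1.12385 >1
  x=-0.844: |R|=1.04642 >1
Interval (-0.8000, 0).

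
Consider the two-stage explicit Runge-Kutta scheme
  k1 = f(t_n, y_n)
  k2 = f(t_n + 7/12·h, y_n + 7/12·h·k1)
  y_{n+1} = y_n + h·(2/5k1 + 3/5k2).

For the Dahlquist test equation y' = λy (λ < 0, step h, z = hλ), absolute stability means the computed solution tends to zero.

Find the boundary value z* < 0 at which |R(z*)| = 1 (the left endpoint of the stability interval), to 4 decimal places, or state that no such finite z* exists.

On y'=λy, z=hλ:
  k1=λy_n ⇒ h·k1=z·y_n;  k2=λ(1+7/12z)y_n ⇒ h·k2=z(1+7/12z)y_n
  y_{n+1}/y_n = 1 + 2/5z + 3/5z(1+7/12z) = 1 + z + 7/20z²
  so R(z) = 1 + z + 7/20z².

Need |R(x)|<1, x<0.
x=-0.98: |R|=0.3561
R=1: x+7/20x²=0 ⇒ x=−20/7=-2.8571; min R=1−1/(4·7/20)=0.2857>−1
Confirm numerically:
  x=-2.200: |R|=0.49400 <1
  x=-2.082: |R|=0.43515 <1
  x=-1.725: |R|=0.31647 <1
  x=-3.110: |R|=1.27523 >1
  x=-2.897: |R|=1.04041 >1
Interval (-2.8571, 0).

z* = -2.8571.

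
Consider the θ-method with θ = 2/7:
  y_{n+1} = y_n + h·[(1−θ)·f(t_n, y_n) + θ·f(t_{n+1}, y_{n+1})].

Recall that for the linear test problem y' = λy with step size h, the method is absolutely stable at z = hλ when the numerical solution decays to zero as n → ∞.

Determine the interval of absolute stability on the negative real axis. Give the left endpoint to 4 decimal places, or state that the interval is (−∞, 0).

z∈(-4.6667,0).

On y'=λy, z=hλ:
  y_{n+1} = y_n + z·[5/7·y_n + 2/7·y_{n+1}] ⇒ (1 − 2/7z)y_{n+1} = (1 + 5/7z)y_n
  Hence R(z) = (1 + 5/7z)/(1 − 2/7z).

Boundary: |R(x)|=1, x<0.
x=-0.34: |R|=0.6901
R=−1: 1+5/7x = −1+2/7x ⇒ -3/7x=2 ⇒ x=2/(-3/7)=-4.6667
Confirm numerically:
  x=-4.447: |R|=0.95854 <1
  x=-3.093: |R|=0.64197 <1
  x=-2.830: |R|=0.56477 <1
  x=-5.159: |R|=1.08529 >1
  x=-4.920: |R|=1.04513 >1
  x=-4.799: |R|=1.02392 >1
Stable set (-4.6667, 0).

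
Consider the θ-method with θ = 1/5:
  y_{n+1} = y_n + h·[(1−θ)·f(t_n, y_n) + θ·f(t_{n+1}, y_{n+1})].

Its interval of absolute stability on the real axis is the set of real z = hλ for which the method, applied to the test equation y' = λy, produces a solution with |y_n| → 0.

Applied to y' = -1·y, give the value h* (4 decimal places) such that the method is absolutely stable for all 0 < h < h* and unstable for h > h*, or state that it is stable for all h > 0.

(-3.3333,0); λ=-1 ⇒ h* = (10/3)/1 = 3.3333.

Set f=λy, z=hλ:
  y_{n+1} = y_n + z·[4/5·y_n + 1/5·y_{n+1}] ⇒ (1 − 1/5z)y_{n+1} = (1 + 4/5z)y_n
  so R(z) = (1 + 4/5z)/(1 − 1/5z).

Solve |R(x)|<1 on ℝ⁻.
x=-0.85: |R|=0.2735
R=−1: 1+4/5x = −1+1/5x ⇒ -3/5x=2 ⇒ x=2/(-3/5)=-3.3333
Confirm numerically:
  x=-2.256: |R|=0.55458 <1
  x=-2.239: |R|=0.54648 <1
  x=-2.093: |R|=0.47540 <1
  x=-2.005: |R|=0.43112 <1
  x=-3.924: |R|=1.19857 >1
  x=-3.822: |R|=1.16618 >1
  x=-3.680: |R|=1.11982 >1
Stable set (-3.3333, 0).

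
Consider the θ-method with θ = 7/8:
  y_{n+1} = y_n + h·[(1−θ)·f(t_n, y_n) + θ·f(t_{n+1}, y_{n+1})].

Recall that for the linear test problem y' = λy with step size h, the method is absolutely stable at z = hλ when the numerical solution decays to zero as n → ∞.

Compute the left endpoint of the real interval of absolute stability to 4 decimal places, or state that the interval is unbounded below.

unbounded; (−∞, 0).

With y'=λy (z=hλ):
  y_{n+1} = y_n + z·[1/8·y_n + 7/8·y_{n+1}] ⇒ (1 − 7/8z)y_{n+1} = (1 + 1/8z)y_n
  ⇒ R(z) = (1 + 1/8z)/(1 − 7/8z).

Solve |R(x)|<1 on ℝ⁻.
x=-0.92: |R|=0.4903
x=-2: |R|=0.2727
x=-10: |R|=0.0256
x=-100: |R|=0.1299
θ=7/8≥1/2 ⇒ |1+1/8x|<|1−7/8x| ∀x<0 ⇒ interval (−∞,0).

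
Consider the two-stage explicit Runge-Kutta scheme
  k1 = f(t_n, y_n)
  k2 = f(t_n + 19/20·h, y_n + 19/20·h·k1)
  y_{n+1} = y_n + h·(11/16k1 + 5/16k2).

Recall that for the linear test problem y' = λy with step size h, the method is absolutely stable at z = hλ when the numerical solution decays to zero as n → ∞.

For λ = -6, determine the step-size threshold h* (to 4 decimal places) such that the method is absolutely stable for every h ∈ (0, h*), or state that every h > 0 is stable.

(-3.3684,0); λ=-6 ⇒ h* = (64/19)/6 = 0.5614.

Set f=λy, z=hλ:
  k1=λy_n ⇒ h·k1=z·y_n;  k2=λ(1+19/20z)y_n ⇒ h·k2=z(1+19/20z)y_n
  y_{n+1}/y_n = 1 + 11/16z + 5/16z(1+19/20z) = 1 + z + 19/64z²
  so R(z) = 1 + z + 19/64z².

Find x<0 with |R(x)|<1.
x=-0.46: |R|=0.6028
R=1: x+19/64x²=0 ⇒ x=−64/19=-3.3684; min R=1−1/(4·19/64)=0.1579>−1
Confirm numerically:
  x=-3.171: |R|=0.81415 <1
  x=-3.123: |R|=0.77246 <1
  x=-3.094: |R|=0.74794 <1
  x=-2.545: |R|=0.37787 <1
  x=-3.726: |R|=1.39554 >1
  x=-3.600: |R|=1.24750 >1
  x=-3.434: |R|=1.06686 >1
Stable set (-3.3684, 0).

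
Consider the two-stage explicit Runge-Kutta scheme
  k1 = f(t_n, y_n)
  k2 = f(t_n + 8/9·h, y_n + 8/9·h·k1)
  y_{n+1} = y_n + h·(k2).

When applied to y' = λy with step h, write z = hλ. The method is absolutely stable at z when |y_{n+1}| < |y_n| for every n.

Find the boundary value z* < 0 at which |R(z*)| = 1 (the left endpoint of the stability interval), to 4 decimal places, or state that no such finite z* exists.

On y'=λy, z=hλ:
  k1=λy_n ⇒ h·k1=z·y_n;  k2=λ(1+8/9z)y_n ⇒ h·k2=z(1+8/9z)y_n
  y_{n+1}/y_n = 1 + z(1+8/9z) = 1 + z + 8/9z²
  Hence R(z) = 1 + z + 8/9z².

Boundary: |R(x)|=1, x<0.
x=-1.32: |R|=1.2288
R=1: x+8/9x²=0 ⇒ x=−9/8=-1.1250; min R=1−1/(4·8/9)=0.7188>−1
Confirm numerically:
  x=-0.788: |R|=0.76395 <1
  x=-0.786: |R|=0.76315 <1
  x=-0.756: |R|=0.75203 <1
  x=-0.742: |R|=0.74739 <1
  x=-1.663: |R|=1.79528 >1
  x=-1.222: |R|=1.10536 >1
Stable set (-1.1250, 0).

z* = -1.1250.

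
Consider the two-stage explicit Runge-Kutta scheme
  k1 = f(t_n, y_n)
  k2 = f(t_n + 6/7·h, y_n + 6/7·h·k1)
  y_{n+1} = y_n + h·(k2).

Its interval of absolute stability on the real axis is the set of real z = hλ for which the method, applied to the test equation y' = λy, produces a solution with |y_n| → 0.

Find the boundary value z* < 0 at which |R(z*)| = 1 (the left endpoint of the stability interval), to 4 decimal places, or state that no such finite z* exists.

With y'=λy (z=hλ):
  k1=λy_n ⇒ h·k1=z·y_n;  k2=λ(1+6/7z)y_n ⇒ h·k2=z(1+6/7z)y_n
  y_{n+1}/y_n = 1 + z(1+6/7z) = 1 + z + 6/7z²
  Hence R(z) = 1 + z + 6/7z².

Find x<0 with |R(x)|<1.
x=-0.81: |R|=0.7524
R=1: x+6/7x²=0 ⇒ x=−7/6=-1.1667; min R=1−1/(4·6/7)=0.7083>−1
Confirm numerically:
  x=-0.811: |R|=0.75276 <1
  x=-0.582: |R|=0.70833 <1
  x=-0.554: |R|=0.70907 <1
  x=-0.522: |R|=0.71156 <1
  x=-1.570: |R|=1.54277 >1
  x=-1.268: |R|=1.11013 >1
  x=-1.227: |R|=1.06345 >1
Stable set (-1.1667, 0).

z* = -1.1667.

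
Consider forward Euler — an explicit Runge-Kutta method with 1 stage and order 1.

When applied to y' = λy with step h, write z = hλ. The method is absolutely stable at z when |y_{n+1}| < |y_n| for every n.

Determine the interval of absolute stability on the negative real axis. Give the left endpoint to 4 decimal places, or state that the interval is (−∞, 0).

z∈(-2.0000,0).

On y'=λy, z=hλ:
  order 1, 1-stage ⇒ R(z)=1+z
  (e.g. R(-1.05)=-0.05000, |R|=0.05000)

Find x<0 with |R(x)|<1.
x=-1.05: |R|=0.0500
|R(-2.24)|=1.2400 |R(-1.64)|=0.6400 |R(-0.69)|=0.3100
Bisect:
  x_lo=-2.5201 |R|=1.5201  x_hi=-0.3055 |R|=0.6945
  mid=-1.41279 |R|=0.41279 →hi
  mid=-1.96645 |R|=0.96645 →hi
  mid=-2.24328 |R|=1.24328 →lo
  mid=-2.10487 |R|=1.10487 →lo
  mid=-2.03566 |R|=1.03566 →lo
  mid=-2.00106 |R|=1.00106 →lo
  mid=-1.98375 |R|=0.98375 →hi
  mid=-1.99241 |R|=0.99241 →hi
  mid=-1.99673 |R|=0.99673 →hi
  mid=-1.99889 |R|=0.99889 →hi
  ...
  [-2.00011,-1.99998] ⇒ x*=-2.0000
Interval (-2.0000, 0).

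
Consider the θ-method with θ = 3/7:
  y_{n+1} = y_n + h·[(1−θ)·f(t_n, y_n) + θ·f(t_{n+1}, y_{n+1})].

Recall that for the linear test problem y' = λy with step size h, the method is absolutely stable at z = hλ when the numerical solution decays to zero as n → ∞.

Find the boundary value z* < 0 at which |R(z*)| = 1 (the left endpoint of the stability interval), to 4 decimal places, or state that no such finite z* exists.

Test eqn y'=λy, z=hλ:
  y_{n+1} = y_n + z·[4/7·y_n + 3/7·y_{n+1}] ⇒ (1 − 3/7z)y_{n+1} = (1 + 4/7z)y_n
  ⇒ R(z) = (1 + 4/7z)/(1 − 3/7z).

Solve |R(x)|<1 on ℝ⁻.
x=-0.52: |R|=0.5748
R=−1: 1+4/7x = −1+3/7x ⇒ -1/7x=2 ⇒ x=2/(-1/7)=-14.0000
Confirm numerically:
  x=-13.195: |R|=0.98272 <1
  x=-9.122: |R|=0.85806 <1
  x=-8.045: |R|=0.80874 <1
  x=-14.551: |R|=1.01088 >1
  x=-14.449: |R|=1.00892 >1
  x=-14.180: |R|=1.00363 >1
So |R|<1 on (-14.0000, 0).

left endpoint -14.0000.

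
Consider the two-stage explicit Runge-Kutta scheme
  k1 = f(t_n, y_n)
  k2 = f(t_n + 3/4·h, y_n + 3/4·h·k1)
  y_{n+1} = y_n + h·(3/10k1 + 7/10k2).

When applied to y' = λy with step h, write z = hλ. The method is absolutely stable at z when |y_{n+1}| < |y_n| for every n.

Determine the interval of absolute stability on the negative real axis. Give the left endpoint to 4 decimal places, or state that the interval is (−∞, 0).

z∈(-1.9048,0).

Set f=λy, z=hλ:
  k1=λy_n ⇒ h·k1=z·y_n;  k2=λ(1+3/4z)y_n ⇒ h·k2=z(1+3/4z)y_n
  y_{n+1}/y_n = 1 + 3/10z + 7/10z(1+3/4z) = 1 + z + 21/40z²
  so R(z) = 1 + z + 21/40z².

Need |R(x)|<1, x<0.
x=-0.6: |R|=0.5890
R=1: x+21/40x²=0 ⇒ x=−40/21=-1.9048; min R=1−1/(4·21/40)=0.5238>−1
Confirm numerically:
  x=-1.844: |R|=0.94118 <1
  x=-1.471: |R|=0.66502 <1
  x=-1.319: |R|=0.59437 <1
  x=-2.351: |R|=1.55078 >1
  x=-2.252: |R|=1.41054 >1
  x=-2.046: |R|=1.15171 >1
Stable set (-1.9048, 0).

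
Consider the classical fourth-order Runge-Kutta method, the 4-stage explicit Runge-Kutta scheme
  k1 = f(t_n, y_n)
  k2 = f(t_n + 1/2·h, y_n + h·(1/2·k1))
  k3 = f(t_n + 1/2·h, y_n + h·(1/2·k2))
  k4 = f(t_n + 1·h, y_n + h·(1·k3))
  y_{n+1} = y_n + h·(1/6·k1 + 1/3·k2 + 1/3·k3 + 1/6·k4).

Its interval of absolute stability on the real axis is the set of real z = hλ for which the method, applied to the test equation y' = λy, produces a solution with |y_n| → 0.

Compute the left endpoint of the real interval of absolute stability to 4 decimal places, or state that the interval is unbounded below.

left endpoint -2.7853.

With y'=λy (z=hλ):
  order 4, 4-stage ⇒ R(z)=1+z+z^2/2+z^3/6+z^4/24
  (e.g. R(-0.88)=0.41861, |R|=0.41861)

Need |R(x)|<1, x<0.
x=-0.88: |R|=0.4186
|R(-2.39)|=0.5502 |R(-2.19)|=0.4159 |R(-1.71)|=0.2749
Bisect:
  x_lo=-3.5780 |R|=3.0175  x_hi=-0.2468 |R|=0.7813
  mid=-1.91237 |R|=0.30785 →hi
  mid=-2.74516 |R|=0.94117 →hi
  mid=-3.16156 |R|=1.73219 →lo
  mid=-2.95336 |R|=1.28441 →lo
  mid=-2.84926 |R|=1.10081 →lo
  mid=-2.79721 |R|=1.01812 →lo
  mid=-2.77119 |R|=0.97894 →hi
  mid=-2.78420 |R|=0.99836 →hi
  ...
  [-2.78542,-2.78522] ⇒ x*=-2.7853
Stable set (-2.7853, 0).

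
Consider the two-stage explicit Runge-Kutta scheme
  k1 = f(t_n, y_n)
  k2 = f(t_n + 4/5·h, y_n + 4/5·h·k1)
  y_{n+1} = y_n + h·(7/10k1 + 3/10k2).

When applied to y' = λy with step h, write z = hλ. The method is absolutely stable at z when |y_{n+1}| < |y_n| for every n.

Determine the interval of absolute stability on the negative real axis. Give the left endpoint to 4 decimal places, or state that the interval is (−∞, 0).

Set f=λy, z=hλ:
  k1=λy_n ⇒ h·k1=z·y_n;  k2=λ(1+4/5z)y_n ⇒ h·k2=z(1+4/5z)y_n
  y_{n+1}/y_n = 1 + 7/10z + 3/10z(1+4/5z) = 1 + z + 6/25z²
  Hence R(z) = 1 + z + 6/25z².

Solve |R(x)|<1 on ℝ⁻.
x=-1.39: |R|=0.0737
R=1: x+6/25x²=0 ⇒ x=−25/6=-4.1667; min R=1−1/(4·6/25)=-0.0417>−1
Confirm numerically:
  x=-3.864: |R|=0.71932 <1
  x=-3.312: |R|=0.32064 <1
  x=-2.278: |R|=0.03257 <1
  x=-4.451: |R|=1.30374 >1
  x=-4.329: |R|=1.16866 >1
Interval (-4.1667, 0).

z∈(-4.1667,0).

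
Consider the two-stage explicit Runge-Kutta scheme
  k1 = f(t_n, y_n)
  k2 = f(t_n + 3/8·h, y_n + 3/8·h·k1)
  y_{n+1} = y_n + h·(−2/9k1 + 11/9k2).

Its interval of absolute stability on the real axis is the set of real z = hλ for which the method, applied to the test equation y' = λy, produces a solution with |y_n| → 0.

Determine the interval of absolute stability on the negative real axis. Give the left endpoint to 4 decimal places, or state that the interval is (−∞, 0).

(-2.1818, 0).

Set f=λy, z=hλ:
  k1=λy_n ⇒ h·k1=z·y_n;  k2=λ(1+3/8z)y_n ⇒ h·k2=z(1+3/8z)y_n
  y_{n+1}/y_n = 1 − 2/9z + 11/9z(1+3/8z) = 1 + z + 11/24z²
  ⇒ R(z) = 1 + z + 11/24z².

Boundary: |R(x)|=1, x<0.
x=-1.49: |R|=0.5275
R=1: x+11/24x²=0 ⇒ x=−24/11=-2.1818; min R=1−1/(4·11/24)=0.4545>−1
Confirm numerically:
  x=-1.969: |R|=0.80794 <1
  x=-1.681: |R|=0.61414 <1
  x=-1.660: |R|=0.60298 <1
  x=-0.989: |R|=0.45931 <1
  x=-2.610: |R|=1.51221 >1
  x=-2.312: |R|=1.13795 >1
So |R|<1 on (-2.1818, 0).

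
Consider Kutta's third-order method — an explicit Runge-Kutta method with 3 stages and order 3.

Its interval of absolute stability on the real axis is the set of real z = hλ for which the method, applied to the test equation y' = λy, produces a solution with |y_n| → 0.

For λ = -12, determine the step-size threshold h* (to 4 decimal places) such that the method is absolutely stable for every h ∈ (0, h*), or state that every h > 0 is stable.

(-2.5127,0); λ=-12 ⇒ h* = 0.2094.

On y'=λy, z=hλ:
  order 3, 3-stage ⇒ R(z)=1+z+z^2/2+z^3/6
  (e.g. R(-1.5)=0.06250, |R|=0.06250)

Solve |R(x)|<1 on ℝ⁻.
x=-1.5: |R|=0.0625
|R(-2.42)|=0.8539 |R(-1.54)|=0.0371 |R(-1.23)|=0.2163
Bisect:
  x_lo=-3.3064 |R|=2.8648  x_hi=-0.0772 |R|=0.9257
  mid=-1.69185 |R|=0.06778 →hi
  mid=-2.49915 |R|=0.97778 →hi
  mid=-2.90280 |R|=1.76629 →lo
  mid=-2.70097 |R|=1.33739 →lo
  mid=-2.60006 |R|=1.14944 →lo
  mid=-2.54960 |R|=1.06164 →lo
  mid=-2.52437 |R|=1.01922 →lo
  mid=-2.51176 |R|=0.99838 →hi
  ...
  [-2.51275,-2.51255] ⇒ x*=-2.5127
So |R|<1 on (-2.5127, 0).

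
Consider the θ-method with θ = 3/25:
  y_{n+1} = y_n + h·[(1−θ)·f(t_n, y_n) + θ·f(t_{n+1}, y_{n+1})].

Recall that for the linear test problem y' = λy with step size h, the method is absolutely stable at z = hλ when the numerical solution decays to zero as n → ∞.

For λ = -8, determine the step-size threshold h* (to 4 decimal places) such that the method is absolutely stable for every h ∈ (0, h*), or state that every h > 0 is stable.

(-2.6316,0); λ=-8 ⇒ h* = (50/19)/8 = 0.3289.

On y'=λy, z=hλ:
  y_{n+1} = y_n + z·[22/25·y_n + 3/25·y_{n+1}] ⇒ (1 − 3/25z)y_{n+1} = (1 + 22/25z)y_n
  so R(z) = (1 + 22/25z)/(1 − 3/25z).

Solve |R(x)|<1 on ℝ⁻.
x=-0.5: |R|=0.5283
R=−1: 1+22/25x = −1+3/25x ⇒ -19/25x=2 ⇒ x=2/(-19/25)=-2.6316
Confirm numerically:
  x=-2.486: |R|=0.91478 <1
  x=-1.601: |R|=0.34299 <1
  x=-1.160: |R|=0.01826 <1
  x=-1.061: |R|=0.05883 <1
  x=-3.209: |R|=1.31683 >1
  x=-3.138: |R|=1.27960 >1
  x=-3.111: |R|=1.26531 >1
So |R|<1 on (-2.6316, 0).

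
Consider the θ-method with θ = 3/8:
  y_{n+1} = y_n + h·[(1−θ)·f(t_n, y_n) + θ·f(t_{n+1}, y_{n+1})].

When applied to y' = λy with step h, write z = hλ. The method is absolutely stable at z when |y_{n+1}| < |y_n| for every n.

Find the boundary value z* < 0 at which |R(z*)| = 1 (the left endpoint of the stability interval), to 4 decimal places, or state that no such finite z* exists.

Test eqn y'=λy, z=hλ:
  y_{n+1} = y_n + z·[5/8·y_n + 3/8·y_{n+1}] ⇒ (1 − 3/8z)y_{n+1} = (1 + 5/8z)y_n
  R(z) = (1 + 5/8z)/(1 − 3/8z).

Find x<0 with |R(x)|<1.
x=-1.44: |R|=0.0649
R=−1: 1+5/8x = −1+3/8x ⇒ -1/4x=2 ⇒ x=2/(-1/4)=-8.0000
Confirm numerically:
  x=-7.617: |R|=0.97517 <1
  x=-6.738: |R|=0.91054 <1
  x=-6.714: |R|=0.90861 <1
  x=-3.958: |R|=0.59324 <1
  x=-8.219: |R|=1.01341 >1
  x=-8.212: |R|=1.01299 >1
Interval (-8.0000, 0).

left endpoint -8.0000.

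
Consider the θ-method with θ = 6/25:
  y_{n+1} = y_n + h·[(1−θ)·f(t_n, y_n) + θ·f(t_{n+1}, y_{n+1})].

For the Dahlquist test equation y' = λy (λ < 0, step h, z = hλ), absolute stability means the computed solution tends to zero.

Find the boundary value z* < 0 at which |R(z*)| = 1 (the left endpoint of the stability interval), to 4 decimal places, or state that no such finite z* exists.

With y'=λy (z=hλ):
  y_{n+1} = y_n + z·[19/25·y_n + 6/25·y_{n+1}] ⇒ (1 − 6/25z)y_{n+1} = (1 + 19/25z)y_n
  Hence R(z) = (1 + 19/25z)/(1 − 6/25z).

Find x<0 with |R(x)|<1.
x=-0.95: |R|=0.2264
R=−1: 1+19/25x = −1+6/25x ⇒ -13/25x=2 ⇒ x=2/(-13/25)=-3.8462
Confirm numerically:
  x=-3.399: |R|=0.87194 <1
  x=-2.530: |R|=0.57417 <1
  x=-2.358: |R|=0.50582 <1
  x=-1.794: |R|=0.25405 <1
  x=-4.420: |R|=1.14480 >1
  x=-4.010: |R|=1.04342 >1
Interval (-3.8462, 0).

left endpoint -3.8462.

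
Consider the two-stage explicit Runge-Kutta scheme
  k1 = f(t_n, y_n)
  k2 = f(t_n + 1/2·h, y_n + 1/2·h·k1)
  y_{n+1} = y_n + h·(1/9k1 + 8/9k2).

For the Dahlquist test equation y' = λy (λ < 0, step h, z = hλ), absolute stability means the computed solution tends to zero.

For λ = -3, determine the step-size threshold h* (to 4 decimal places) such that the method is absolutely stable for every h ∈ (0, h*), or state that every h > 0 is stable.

On y'=λy, z=hλ:
  k1=λy_n ⇒ h·k1=z·y_n;  k2=λ(1+1/2z)y_n ⇒ h·k2=z(1+1/2z)y_n
  y_{n+1}/y_n = 1 + 1/9z + 8/9z(1+1/2z) = 1 + z + 4/9z²
  so R(z) = 1 + z + 4/9z².

Solve |R(x)|<1 on ℝ⁻.
x=-1.04: |R|=0.4407
R=1: x+4/9x²=0 ⇒ x=−9/4=-2.2500; min R=1−1/(4·4/9)=0.4375>−1
Confirm numerically:
  x=-2.141: |R|=0.89628 <1
  x=-1.451: |R|=0.48473 <1
  x=-1.123: |R|=0.43750 <1
  x=-2.659: |R|=1.48335 >1
  x=-2.633: |R|=1.44820 >1
  x=-2.313: |R|=1.06476 >1
So |R|<1 on (-2.2500, 0).

(-2.2500,0); λ=-3 ⇒ h* = (9/4)/3 = 0.7500.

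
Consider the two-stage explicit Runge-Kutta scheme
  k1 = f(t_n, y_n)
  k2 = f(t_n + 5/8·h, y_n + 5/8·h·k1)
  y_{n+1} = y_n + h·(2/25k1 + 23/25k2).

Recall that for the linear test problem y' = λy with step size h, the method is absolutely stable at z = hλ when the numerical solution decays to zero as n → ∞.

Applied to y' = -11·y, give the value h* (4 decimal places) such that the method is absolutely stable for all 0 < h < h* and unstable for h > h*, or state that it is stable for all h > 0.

(-1.7391,0); λ=-11 ⇒ h* = (40/23)/11 = 0.1581.

Set f=λy, z=hλ:
  k1=λy_n ⇒ h·k1=z·y_n;  k2=λ(1+5/8z)y_n ⇒ h·k2=z(1+5/8z)y_n
  y_{n+1}/y_n = 1 + 2/25z + 23/25z(1+5/8z) = 1 + z + 23/40z²
  so R(z) = 1 + z + 23/40z².

Find x<0 with |R(x)|<1.
x=-0.69: |R|=0.5838
R=1: x+23/40x²=0 ⇒ x=−40/23=-1.7391; min R=1−1/(4·23/40)=0.5652>−1
Confirm numerically:
  x=-1.452: |R|=0.76027 <1
  x=-1.215: |R|=0.63383 <1
  x=-1.106: |R|=0.59736 <1
  x=-1.041: |R|=0.58212 <1
  x=-1.828: |R|=1.09341 >1
  x=-1.785: |R|=1.04708 >1
Interval (-1.7391, 0).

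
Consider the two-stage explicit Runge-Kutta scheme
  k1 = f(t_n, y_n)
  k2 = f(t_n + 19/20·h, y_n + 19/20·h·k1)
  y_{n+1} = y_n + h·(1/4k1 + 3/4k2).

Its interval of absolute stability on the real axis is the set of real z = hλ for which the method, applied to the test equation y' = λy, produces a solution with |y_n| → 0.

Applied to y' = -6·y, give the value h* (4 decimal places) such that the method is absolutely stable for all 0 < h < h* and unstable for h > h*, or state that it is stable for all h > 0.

Set f=λy, z=hλ:
  k1=λy_n ⇒ h·k1=z·y_n;  k2=λ(1+19/20z)y_n ⇒ h·k2=z(1+19/20z)y_n
  y_{n+1}/y_n = 1 + 1/4z + 3/4z(1+19/20z) = 1 + z + 57/80z²
  Hence R(z) = 1 + z + 57/80z².

Solve |R(x)|<1 on ℝ⁻.
x=-1.76: |R|=1.4470
R=1: x+57/80x²=0 ⇒ x=−80/57=-1.4035; min R=1−1/(4·57/80)=0.6491>−1
Confirm numerically:
  x=-1.349: |R|=0.94761 <1
  x=-0.776: |R|=0.65305 <1
  x=-0.624: |R|=0.65343 <1
  x=-0.564: |R|=0.66264 <1
  x=-1.986: |R|=1.82424 >1
  x=-1.918: |R|=1.70309 >1
  x=-1.562: |R|=1.17639 >1
So |R|<1 on (-1.4035, 0).

(-1.4035,0); λ=-6 ⇒ h* = (80/57)/6 = 0.2339.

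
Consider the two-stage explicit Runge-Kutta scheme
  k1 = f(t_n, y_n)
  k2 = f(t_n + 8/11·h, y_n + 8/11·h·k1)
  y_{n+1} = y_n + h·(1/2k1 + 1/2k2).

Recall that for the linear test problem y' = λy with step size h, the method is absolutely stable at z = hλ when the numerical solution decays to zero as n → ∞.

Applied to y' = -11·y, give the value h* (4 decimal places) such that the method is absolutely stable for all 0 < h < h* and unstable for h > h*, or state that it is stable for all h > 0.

Set f=λy, z=hλ:
  k1=λy_n ⇒ h·k1=z·y_n;  k2=λ(1+8/11z)y_n ⇒ h·k2=z(1+8/11z)y_n
  y_{n+1}/y_n = 1 + 1/2z + 1/2z(1+8/11z) = 1 + z + 4/11z²
  R(z) = 1 + z + 4/11z².

Need |R(x)|<1, x<0.
x=-0.67: |R|=0.4932
R=1: x+4/11x²=0 ⇒ x=−11/4=-2.7500; min R=1−1/(4·4/11)=0.3125>−1
Confirm numerically:
  x=-2.332: |R|=0.64554 <1
  x=-1.552: |R|=0.32389 <1
  x=-1.498: |R|=0.31800 <1
  x=-1.373: |R|=0.31250 <1
  x=-3.197: |R|=1.51966 >1
  x=-3.038: |R|=1.31816 >1
  x=-3.027: |R|=1.30490 >1
So |R|<1 on (-2.7500, 0).

(-2.7500,0); λ=-11 ⇒ h* = (11/4)/11 = 0.2500.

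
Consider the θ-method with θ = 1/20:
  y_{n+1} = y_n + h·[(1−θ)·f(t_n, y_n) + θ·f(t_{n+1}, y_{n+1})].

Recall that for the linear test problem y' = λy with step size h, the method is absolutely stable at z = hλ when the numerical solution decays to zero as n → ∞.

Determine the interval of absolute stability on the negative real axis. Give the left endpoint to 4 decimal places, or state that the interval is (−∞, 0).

On y'=λy, z=hλ:
  y_{n+1} = y_n + z·[19/20·y_n + 1/20·y_{n+1}] ⇒ (1 − 1/20z)y_{n+1} = (1 + 19/20z)y_n
  so R(z) = (1 + 19/20z)/(1 − 1/20z).

Need |R(x)|<1, x<0.
x=-0.31: |R|=0.6947
R=−1: 1+19/20x = −1+1/20x ⇒ -9/10x=2 ⇒ x=2/(-9/10)=-2.2222
Confirm numerically:
  x=-1.884: |R|=0.72181 <1
  x=-1.746: |R|=0.60581 <1
  x=-1.069: |R|=0.01476 <1
  x=-1.057: |R|=0.00394 <1
  x=-2.538: |R|=1.25220 >1
  x=-2.462: |R|=1.19215 >1
So |R|<1 on (-2.2222, 0).

z∈(-2.2222,0).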